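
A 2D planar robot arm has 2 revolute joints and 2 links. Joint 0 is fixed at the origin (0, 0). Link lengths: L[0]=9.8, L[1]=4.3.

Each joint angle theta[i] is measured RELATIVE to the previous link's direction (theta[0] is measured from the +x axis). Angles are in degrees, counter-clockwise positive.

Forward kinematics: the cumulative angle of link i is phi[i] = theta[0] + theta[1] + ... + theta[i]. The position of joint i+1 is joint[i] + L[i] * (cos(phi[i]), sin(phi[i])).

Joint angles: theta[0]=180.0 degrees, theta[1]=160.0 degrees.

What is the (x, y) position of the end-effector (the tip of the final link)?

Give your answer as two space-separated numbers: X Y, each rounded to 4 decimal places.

joint[0] = (0.0000, 0.0000)  (base)
link 0: phi[0] = 180 = 180 deg
  cos(180 deg) = -1.0000, sin(180 deg) = 0.0000
  joint[1] = (0.0000, 0.0000) + 9.8 * (-1.0000, 0.0000) = (0.0000 + -9.8000, 0.0000 + 0.0000) = (-9.8000, 0.0000)
link 1: phi[1] = 180 + 160 = 340 deg
  cos(340 deg) = 0.9397, sin(340 deg) = -0.3420
  joint[2] = (-9.8000, 0.0000) + 4.3 * (0.9397, -0.3420) = (-9.8000 + 4.0407, 0.0000 + -1.4707) = (-5.7593, -1.4707)
End effector: (-5.7593, -1.4707)

Answer: -5.7593 -1.4707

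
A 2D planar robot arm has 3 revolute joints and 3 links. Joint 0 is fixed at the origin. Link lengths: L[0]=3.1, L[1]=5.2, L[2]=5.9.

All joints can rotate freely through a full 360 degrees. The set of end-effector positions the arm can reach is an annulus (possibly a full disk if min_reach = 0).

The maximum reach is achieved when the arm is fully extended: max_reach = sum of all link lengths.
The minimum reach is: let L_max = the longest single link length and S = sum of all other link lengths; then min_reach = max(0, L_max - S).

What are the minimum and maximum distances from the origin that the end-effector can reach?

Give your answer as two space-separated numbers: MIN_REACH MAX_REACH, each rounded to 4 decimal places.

Link lengths: [3.1, 5.2, 5.9]
max_reach = 3.1 + 5.2 + 5.9 = 14.2
L_max = max([3.1, 5.2, 5.9]) = 5.9
S (sum of others) = 14.2 - 5.9 = 8.3
min_reach = max(0, 5.9 - 8.3) = max(0, -2.4) = 0

Answer: 0.0000 14.2000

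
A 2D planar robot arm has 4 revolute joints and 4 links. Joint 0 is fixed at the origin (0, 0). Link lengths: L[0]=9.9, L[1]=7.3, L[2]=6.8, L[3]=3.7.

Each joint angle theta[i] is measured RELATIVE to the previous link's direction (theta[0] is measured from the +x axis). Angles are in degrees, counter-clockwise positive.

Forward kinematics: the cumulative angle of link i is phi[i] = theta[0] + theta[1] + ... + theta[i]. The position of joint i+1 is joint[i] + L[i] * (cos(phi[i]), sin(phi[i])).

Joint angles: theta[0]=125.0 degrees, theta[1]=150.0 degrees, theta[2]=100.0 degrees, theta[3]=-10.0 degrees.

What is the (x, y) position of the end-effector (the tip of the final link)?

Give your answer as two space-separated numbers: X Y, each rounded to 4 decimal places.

Answer: 5.2120 2.9198

Derivation:
joint[0] = (0.0000, 0.0000)  (base)
link 0: phi[0] = 125 = 125 deg
  cos(125 deg) = -0.5736, sin(125 deg) = 0.8192
  joint[1] = (0.0000, 0.0000) + 9.9 * (-0.5736, 0.8192) = (0.0000 + -5.6784, 0.0000 + 8.1096) = (-5.6784, 8.1096)
link 1: phi[1] = 125 + 150 = 275 deg
  cos(275 deg) = 0.0872, sin(275 deg) = -0.9962
  joint[2] = (-5.6784, 8.1096) + 7.3 * (0.0872, -0.9962) = (-5.6784 + 0.6362, 8.1096 + -7.2722) = (-5.0422, 0.8374)
link 2: phi[2] = 125 + 150 + 100 = 375 deg
  cos(375 deg) = 0.9659, sin(375 deg) = 0.2588
  joint[3] = (-5.0422, 0.8374) + 6.8 * (0.9659, 0.2588) = (-5.0422 + 6.5683, 0.8374 + 1.7600) = (1.5261, 2.5974)
link 3: phi[3] = 125 + 150 + 100 + -10 = 365 deg
  cos(365 deg) = 0.9962, sin(365 deg) = 0.0872
  joint[4] = (1.5261, 2.5974) + 3.7 * (0.9962, 0.0872) = (1.5261 + 3.6859, 2.5974 + 0.3225) = (5.2120, 2.9198)
End effector: (5.2120, 2.9198)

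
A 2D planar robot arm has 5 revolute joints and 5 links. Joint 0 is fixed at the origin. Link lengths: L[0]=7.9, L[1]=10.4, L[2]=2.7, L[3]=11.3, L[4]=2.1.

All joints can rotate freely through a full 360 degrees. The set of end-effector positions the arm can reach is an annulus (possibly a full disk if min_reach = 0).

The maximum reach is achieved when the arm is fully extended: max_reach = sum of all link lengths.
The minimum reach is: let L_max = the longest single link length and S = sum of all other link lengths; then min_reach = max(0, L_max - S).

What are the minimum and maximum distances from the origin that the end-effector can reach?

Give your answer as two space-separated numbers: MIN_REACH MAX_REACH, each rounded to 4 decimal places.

Answer: 0.0000 34.4000

Derivation:
Link lengths: [7.9, 10.4, 2.7, 11.3, 2.1]
max_reach = 7.9 + 10.4 + 2.7 + 11.3 + 2.1 = 34.4
L_max = max([7.9, 10.4, 2.7, 11.3, 2.1]) = 11.3
S (sum of others) = 34.4 - 11.3 = 23.1
min_reach = max(0, 11.3 - 23.1) = max(0, -11.8) = 0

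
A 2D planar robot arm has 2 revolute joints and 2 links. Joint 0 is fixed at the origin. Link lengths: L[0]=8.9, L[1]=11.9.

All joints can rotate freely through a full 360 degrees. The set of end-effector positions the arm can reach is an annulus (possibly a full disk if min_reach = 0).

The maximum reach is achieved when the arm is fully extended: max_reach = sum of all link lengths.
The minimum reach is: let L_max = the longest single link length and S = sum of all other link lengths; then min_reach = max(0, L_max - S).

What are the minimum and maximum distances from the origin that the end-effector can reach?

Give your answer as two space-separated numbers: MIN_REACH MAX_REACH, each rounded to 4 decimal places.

Answer: 3.0000 20.8000

Derivation:
Link lengths: [8.9, 11.9]
max_reach = 8.9 + 11.9 = 20.8
L_max = max([8.9, 11.9]) = 11.9
S (sum of others) = 20.8 - 11.9 = 8.9
min_reach = max(0, 11.9 - 8.9) = max(0, 3) = 3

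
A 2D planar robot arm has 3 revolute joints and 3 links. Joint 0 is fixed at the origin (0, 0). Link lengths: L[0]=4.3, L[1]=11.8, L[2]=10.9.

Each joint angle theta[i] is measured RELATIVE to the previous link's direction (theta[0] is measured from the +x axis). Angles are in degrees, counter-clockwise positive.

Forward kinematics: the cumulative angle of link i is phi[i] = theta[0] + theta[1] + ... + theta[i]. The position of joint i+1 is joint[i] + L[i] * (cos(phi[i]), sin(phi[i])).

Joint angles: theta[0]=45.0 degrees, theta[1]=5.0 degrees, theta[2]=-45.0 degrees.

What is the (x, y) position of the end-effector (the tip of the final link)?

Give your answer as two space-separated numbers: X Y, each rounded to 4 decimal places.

joint[0] = (0.0000, 0.0000)  (base)
link 0: phi[0] = 45 = 45 deg
  cos(45 deg) = 0.7071, sin(45 deg) = 0.7071
  joint[1] = (0.0000, 0.0000) + 4.3 * (0.7071, 0.7071) = (0.0000 + 3.0406, 0.0000 + 3.0406) = (3.0406, 3.0406)
link 1: phi[1] = 45 + 5 = 50 deg
  cos(50 deg) = 0.6428, sin(50 deg) = 0.7660
  joint[2] = (3.0406, 3.0406) + 11.8 * (0.6428, 0.7660) = (3.0406 + 7.5849, 3.0406 + 9.0393) = (10.6255, 12.0799)
link 2: phi[2] = 45 + 5 + -45 = 5 deg
  cos(5 deg) = 0.9962, sin(5 deg) = 0.0872
  joint[3] = (10.6255, 12.0799) + 10.9 * (0.9962, 0.0872) = (10.6255 + 10.8585, 12.0799 + 0.9500) = (21.4840, 13.0299)
End effector: (21.4840, 13.0299)

Answer: 21.4840 13.0299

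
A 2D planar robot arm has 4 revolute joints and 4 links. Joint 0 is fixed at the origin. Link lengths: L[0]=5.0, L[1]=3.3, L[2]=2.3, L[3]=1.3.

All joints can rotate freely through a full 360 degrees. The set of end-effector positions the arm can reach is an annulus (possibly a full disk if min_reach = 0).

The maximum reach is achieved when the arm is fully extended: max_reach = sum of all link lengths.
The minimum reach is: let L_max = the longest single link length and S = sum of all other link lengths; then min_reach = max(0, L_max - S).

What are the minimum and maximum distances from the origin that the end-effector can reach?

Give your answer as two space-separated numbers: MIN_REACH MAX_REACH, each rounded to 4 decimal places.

Answer: 0.0000 11.9000

Derivation:
Link lengths: [5.0, 3.3, 2.3, 1.3]
max_reach = 5 + 3.3 + 2.3 + 1.3 = 11.9
L_max = max([5.0, 3.3, 2.3, 1.3]) = 5
S (sum of others) = 11.9 - 5 = 6.9
min_reach = max(0, 5 - 6.9) = max(0, -1.9) = 0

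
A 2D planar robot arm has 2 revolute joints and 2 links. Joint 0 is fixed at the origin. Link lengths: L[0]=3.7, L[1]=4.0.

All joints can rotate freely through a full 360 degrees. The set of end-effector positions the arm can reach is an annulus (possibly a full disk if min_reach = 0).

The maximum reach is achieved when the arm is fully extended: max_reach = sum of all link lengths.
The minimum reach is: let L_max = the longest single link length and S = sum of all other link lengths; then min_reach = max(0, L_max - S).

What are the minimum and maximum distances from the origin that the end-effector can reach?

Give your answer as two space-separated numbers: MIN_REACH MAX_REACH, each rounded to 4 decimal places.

Link lengths: [3.7, 4.0]
max_reach = 3.7 + 4 = 7.7
L_max = max([3.7, 4.0]) = 4
S (sum of others) = 7.7 - 4 = 3.7
min_reach = max(0, 4 - 3.7) = max(0, 0.3) = 0.3

Answer: 0.3000 7.7000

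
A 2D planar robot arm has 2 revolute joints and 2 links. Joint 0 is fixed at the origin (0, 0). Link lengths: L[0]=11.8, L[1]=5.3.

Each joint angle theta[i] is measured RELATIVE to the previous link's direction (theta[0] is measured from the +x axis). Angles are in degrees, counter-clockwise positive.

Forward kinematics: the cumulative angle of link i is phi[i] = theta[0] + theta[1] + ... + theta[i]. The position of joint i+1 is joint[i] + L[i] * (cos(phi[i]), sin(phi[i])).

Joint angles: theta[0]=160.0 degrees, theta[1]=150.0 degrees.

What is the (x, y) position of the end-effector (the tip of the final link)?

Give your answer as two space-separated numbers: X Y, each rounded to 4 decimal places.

joint[0] = (0.0000, 0.0000)  (base)
link 0: phi[0] = 160 = 160 deg
  cos(160 deg) = -0.9397, sin(160 deg) = 0.3420
  joint[1] = (0.0000, 0.0000) + 11.8 * (-0.9397, 0.3420) = (0.0000 + -11.0884, 0.0000 + 4.0358) = (-11.0884, 4.0358)
link 1: phi[1] = 160 + 150 = 310 deg
  cos(310 deg) = 0.6428, sin(310 deg) = -0.7660
  joint[2] = (-11.0884, 4.0358) + 5.3 * (0.6428, -0.7660) = (-11.0884 + 3.4068, 4.0358 + -4.0600) = (-7.6816, -0.0242)
End effector: (-7.6816, -0.0242)

Answer: -7.6816 -0.0242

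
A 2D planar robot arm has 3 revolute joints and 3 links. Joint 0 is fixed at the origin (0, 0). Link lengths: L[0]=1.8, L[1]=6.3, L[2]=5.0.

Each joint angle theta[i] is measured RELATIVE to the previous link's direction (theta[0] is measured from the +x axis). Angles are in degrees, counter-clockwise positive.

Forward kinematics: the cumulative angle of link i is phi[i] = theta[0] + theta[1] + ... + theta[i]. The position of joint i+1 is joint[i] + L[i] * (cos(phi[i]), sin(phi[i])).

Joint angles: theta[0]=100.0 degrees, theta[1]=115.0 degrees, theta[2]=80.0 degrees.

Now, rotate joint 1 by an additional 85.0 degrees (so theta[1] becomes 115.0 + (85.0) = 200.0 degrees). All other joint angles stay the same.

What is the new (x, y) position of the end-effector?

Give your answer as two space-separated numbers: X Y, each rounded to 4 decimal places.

joint[0] = (0.0000, 0.0000)  (base)
link 0: phi[0] = 100 = 100 deg
  cos(100 deg) = -0.1736, sin(100 deg) = 0.9848
  joint[1] = (0.0000, 0.0000) + 1.8 * (-0.1736, 0.9848) = (0.0000 + -0.3126, 0.0000 + 1.7727) = (-0.3126, 1.7727)
link 1: phi[1] = 100 + 200 = 300 deg
  cos(300 deg) = 0.5000, sin(300 deg) = -0.8660
  joint[2] = (-0.3126, 1.7727) + 6.3 * (0.5000, -0.8660) = (-0.3126 + 3.1500, 1.7727 + -5.4560) = (2.8374, -3.6833)
link 2: phi[2] = 100 + 200 + 80 = 380 deg
  cos(380 deg) = 0.9397, sin(380 deg) = 0.3420
  joint[3] = (2.8374, -3.6833) + 5 * (0.9397, 0.3420) = (2.8374 + 4.6985, -3.6833 + 1.7101) = (7.5359, -1.9732)
End effector: (7.5359, -1.9732)

Answer: 7.5359 -1.9732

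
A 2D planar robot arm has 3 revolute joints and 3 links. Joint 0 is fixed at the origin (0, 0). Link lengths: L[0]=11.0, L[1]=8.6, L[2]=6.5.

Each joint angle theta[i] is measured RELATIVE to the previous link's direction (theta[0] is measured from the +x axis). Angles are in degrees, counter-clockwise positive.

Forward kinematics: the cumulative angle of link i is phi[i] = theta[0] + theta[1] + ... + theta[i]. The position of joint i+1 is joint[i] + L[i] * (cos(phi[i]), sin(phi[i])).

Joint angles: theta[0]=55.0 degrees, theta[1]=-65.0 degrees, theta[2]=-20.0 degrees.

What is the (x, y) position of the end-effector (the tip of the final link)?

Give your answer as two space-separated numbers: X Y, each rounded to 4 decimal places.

joint[0] = (0.0000, 0.0000)  (base)
link 0: phi[0] = 55 = 55 deg
  cos(55 deg) = 0.5736, sin(55 deg) = 0.8192
  joint[1] = (0.0000, 0.0000) + 11 * (0.5736, 0.8192) = (0.0000 + 6.3093, 0.0000 + 9.0107) = (6.3093, 9.0107)
link 1: phi[1] = 55 + -65 = -10 deg
  cos(-10 deg) = 0.9848, sin(-10 deg) = -0.1736
  joint[2] = (6.3093, 9.0107) + 8.6 * (0.9848, -0.1736) = (6.3093 + 8.4693, 9.0107 + -1.4934) = (14.7787, 7.5173)
link 2: phi[2] = 55 + -65 + -20 = -30 deg
  cos(-30 deg) = 0.8660, sin(-30 deg) = -0.5000
  joint[3] = (14.7787, 7.5173) + 6.5 * (0.8660, -0.5000) = (14.7787 + 5.6292, 7.5173 + -3.2500) = (20.4079, 4.2673)
End effector: (20.4079, 4.2673)

Answer: 20.4079 4.2673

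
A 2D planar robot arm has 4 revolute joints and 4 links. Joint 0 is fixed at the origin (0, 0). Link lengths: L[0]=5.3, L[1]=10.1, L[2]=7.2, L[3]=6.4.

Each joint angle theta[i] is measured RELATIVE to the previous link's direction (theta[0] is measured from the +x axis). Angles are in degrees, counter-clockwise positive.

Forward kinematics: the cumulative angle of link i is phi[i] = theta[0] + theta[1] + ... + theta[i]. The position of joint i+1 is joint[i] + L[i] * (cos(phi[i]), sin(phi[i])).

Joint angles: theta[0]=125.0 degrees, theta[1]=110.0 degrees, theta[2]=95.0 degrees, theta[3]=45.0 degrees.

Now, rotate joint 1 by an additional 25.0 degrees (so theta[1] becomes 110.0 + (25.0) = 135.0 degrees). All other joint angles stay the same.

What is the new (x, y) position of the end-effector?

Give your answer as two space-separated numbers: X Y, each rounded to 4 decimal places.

joint[0] = (0.0000, 0.0000)  (base)
link 0: phi[0] = 125 = 125 deg
  cos(125 deg) = -0.5736, sin(125 deg) = 0.8192
  joint[1] = (0.0000, 0.0000) + 5.3 * (-0.5736, 0.8192) = (0.0000 + -3.0400, 0.0000 + 4.3415) = (-3.0400, 4.3415)
link 1: phi[1] = 125 + 135 = 260 deg
  cos(260 deg) = -0.1736, sin(260 deg) = -0.9848
  joint[2] = (-3.0400, 4.3415) + 10.1 * (-0.1736, -0.9848) = (-3.0400 + -1.7538, 4.3415 + -9.9466) = (-4.7938, -5.6051)
link 2: phi[2] = 125 + 135 + 95 = 355 deg
  cos(355 deg) = 0.9962, sin(355 deg) = -0.0872
  joint[3] = (-4.7938, -5.6051) + 7.2 * (0.9962, -0.0872) = (-4.7938 + 7.1726, -5.6051 + -0.6275) = (2.3788, -6.2326)
link 3: phi[3] = 125 + 135 + 95 + 45 = 400 deg
  cos(400 deg) = 0.7660, sin(400 deg) = 0.6428
  joint[4] = (2.3788, -6.2326) + 6.4 * (0.7660, 0.6428) = (2.3788 + 4.9027, -6.2326 + 4.1138) = (7.2815, -2.1187)
End effector: (7.2815, -2.1187)

Answer: 7.2815 -2.1187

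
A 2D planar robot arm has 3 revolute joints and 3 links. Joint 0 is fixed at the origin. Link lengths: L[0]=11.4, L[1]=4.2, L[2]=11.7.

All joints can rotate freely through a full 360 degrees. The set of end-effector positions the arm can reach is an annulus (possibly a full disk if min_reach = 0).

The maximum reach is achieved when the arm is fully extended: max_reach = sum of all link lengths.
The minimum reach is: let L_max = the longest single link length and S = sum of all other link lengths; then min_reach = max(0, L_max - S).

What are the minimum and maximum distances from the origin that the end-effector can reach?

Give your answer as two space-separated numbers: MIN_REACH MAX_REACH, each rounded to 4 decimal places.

Answer: 0.0000 27.3000

Derivation:
Link lengths: [11.4, 4.2, 11.7]
max_reach = 11.4 + 4.2 + 11.7 = 27.3
L_max = max([11.4, 4.2, 11.7]) = 11.7
S (sum of others) = 27.3 - 11.7 = 15.6
min_reach = max(0, 11.7 - 15.6) = max(0, -3.9) = 0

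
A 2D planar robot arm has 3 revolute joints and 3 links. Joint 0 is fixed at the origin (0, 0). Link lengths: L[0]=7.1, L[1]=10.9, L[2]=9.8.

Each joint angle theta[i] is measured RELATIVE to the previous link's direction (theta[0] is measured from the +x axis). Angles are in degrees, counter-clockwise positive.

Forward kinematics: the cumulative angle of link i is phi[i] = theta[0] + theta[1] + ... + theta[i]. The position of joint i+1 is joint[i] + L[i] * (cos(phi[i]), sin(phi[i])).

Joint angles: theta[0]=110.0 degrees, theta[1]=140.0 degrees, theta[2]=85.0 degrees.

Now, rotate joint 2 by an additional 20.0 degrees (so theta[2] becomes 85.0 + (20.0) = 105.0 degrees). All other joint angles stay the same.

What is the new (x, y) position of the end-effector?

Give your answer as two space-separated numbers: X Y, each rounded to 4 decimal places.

Answer: 3.6063 -4.4250

Derivation:
joint[0] = (0.0000, 0.0000)  (base)
link 0: phi[0] = 110 = 110 deg
  cos(110 deg) = -0.3420, sin(110 deg) = 0.9397
  joint[1] = (0.0000, 0.0000) + 7.1 * (-0.3420, 0.9397) = (0.0000 + -2.4283, 0.0000 + 6.6718) = (-2.4283, 6.6718)
link 1: phi[1] = 110 + 140 = 250 deg
  cos(250 deg) = -0.3420, sin(250 deg) = -0.9397
  joint[2] = (-2.4283, 6.6718) + 10.9 * (-0.3420, -0.9397) = (-2.4283 + -3.7280, 6.6718 + -10.2426) = (-6.1564, -3.5708)
link 2: phi[2] = 110 + 140 + 105 = 355 deg
  cos(355 deg) = 0.9962, sin(355 deg) = -0.0872
  joint[3] = (-6.1564, -3.5708) + 9.8 * (0.9962, -0.0872) = (-6.1564 + 9.7627, -3.5708 + -0.8541) = (3.6063, -4.4250)
End effector: (3.6063, -4.4250)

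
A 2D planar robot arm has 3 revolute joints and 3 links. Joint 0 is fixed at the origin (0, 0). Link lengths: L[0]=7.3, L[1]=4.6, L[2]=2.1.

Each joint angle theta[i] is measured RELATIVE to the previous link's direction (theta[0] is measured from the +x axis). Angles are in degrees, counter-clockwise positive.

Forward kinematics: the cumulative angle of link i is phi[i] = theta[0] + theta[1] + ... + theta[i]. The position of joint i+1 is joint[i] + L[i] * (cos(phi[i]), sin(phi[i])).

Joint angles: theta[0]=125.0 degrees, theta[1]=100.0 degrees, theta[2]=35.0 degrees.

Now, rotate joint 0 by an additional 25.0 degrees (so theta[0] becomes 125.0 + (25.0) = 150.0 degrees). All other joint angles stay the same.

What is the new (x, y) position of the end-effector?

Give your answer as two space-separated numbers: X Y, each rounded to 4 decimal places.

Answer: -7.3518 -2.7010

Derivation:
joint[0] = (0.0000, 0.0000)  (base)
link 0: phi[0] = 150 = 150 deg
  cos(150 deg) = -0.8660, sin(150 deg) = 0.5000
  joint[1] = (0.0000, 0.0000) + 7.3 * (-0.8660, 0.5000) = (0.0000 + -6.3220, 0.0000 + 3.6500) = (-6.3220, 3.6500)
link 1: phi[1] = 150 + 100 = 250 deg
  cos(250 deg) = -0.3420, sin(250 deg) = -0.9397
  joint[2] = (-6.3220, 3.6500) + 4.6 * (-0.3420, -0.9397) = (-6.3220 + -1.5733, 3.6500 + -4.3226) = (-7.8953, -0.6726)
link 2: phi[2] = 150 + 100 + 35 = 285 deg
  cos(285 deg) = 0.2588, sin(285 deg) = -0.9659
  joint[3] = (-7.8953, -0.6726) + 2.1 * (0.2588, -0.9659) = (-7.8953 + 0.5435, -0.6726 + -2.0284) = (-7.3518, -2.7010)
End effector: (-7.3518, -2.7010)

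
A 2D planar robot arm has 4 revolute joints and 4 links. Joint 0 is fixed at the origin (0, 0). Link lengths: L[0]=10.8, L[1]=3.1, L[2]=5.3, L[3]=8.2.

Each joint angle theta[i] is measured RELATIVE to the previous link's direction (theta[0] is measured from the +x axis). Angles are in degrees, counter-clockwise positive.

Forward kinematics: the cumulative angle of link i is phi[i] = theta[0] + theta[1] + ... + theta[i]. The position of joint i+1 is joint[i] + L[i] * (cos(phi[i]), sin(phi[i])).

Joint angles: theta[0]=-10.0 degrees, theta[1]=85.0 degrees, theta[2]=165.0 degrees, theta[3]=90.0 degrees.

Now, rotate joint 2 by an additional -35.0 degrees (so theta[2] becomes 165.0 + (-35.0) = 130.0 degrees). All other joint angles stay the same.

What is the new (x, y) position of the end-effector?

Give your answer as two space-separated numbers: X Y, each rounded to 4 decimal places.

Answer: 10.1003 -8.5526

Derivation:
joint[0] = (0.0000, 0.0000)  (base)
link 0: phi[0] = -10 = -10 deg
  cos(-10 deg) = 0.9848, sin(-10 deg) = -0.1736
  joint[1] = (0.0000, 0.0000) + 10.8 * (0.9848, -0.1736) = (0.0000 + 10.6359, 0.0000 + -1.8754) = (10.6359, -1.8754)
link 1: phi[1] = -10 + 85 = 75 deg
  cos(75 deg) = 0.2588, sin(75 deg) = 0.9659
  joint[2] = (10.6359, -1.8754) + 3.1 * (0.2588, 0.9659) = (10.6359 + 0.8023, -1.8754 + 2.9944) = (11.4383, 1.1190)
link 2: phi[2] = -10 + 85 + 130 = 205 deg
  cos(205 deg) = -0.9063, sin(205 deg) = -0.4226
  joint[3] = (11.4383, 1.1190) + 5.3 * (-0.9063, -0.4226) = (11.4383 + -4.8034, 1.1190 + -2.2399) = (6.6348, -1.1209)
link 3: phi[3] = -10 + 85 + 130 + 90 = 295 deg
  cos(295 deg) = 0.4226, sin(295 deg) = -0.9063
  joint[4] = (6.6348, -1.1209) + 8.2 * (0.4226, -0.9063) = (6.6348 + 3.4655, -1.1209 + -7.4317) = (10.1003, -8.5526)
End effector: (10.1003, -8.5526)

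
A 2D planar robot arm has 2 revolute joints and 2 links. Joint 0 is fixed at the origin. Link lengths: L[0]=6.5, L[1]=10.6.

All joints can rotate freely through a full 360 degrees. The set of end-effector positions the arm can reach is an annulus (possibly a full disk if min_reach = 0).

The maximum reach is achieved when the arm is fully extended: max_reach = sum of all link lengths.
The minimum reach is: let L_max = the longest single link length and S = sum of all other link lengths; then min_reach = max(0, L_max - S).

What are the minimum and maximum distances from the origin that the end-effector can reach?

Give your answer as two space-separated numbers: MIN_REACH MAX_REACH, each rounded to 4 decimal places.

Answer: 4.1000 17.1000

Derivation:
Link lengths: [6.5, 10.6]
max_reach = 6.5 + 10.6 = 17.1
L_max = max([6.5, 10.6]) = 10.6
S (sum of others) = 17.1 - 10.6 = 6.5
min_reach = max(0, 10.6 - 6.5) = max(0, 4.1) = 4.1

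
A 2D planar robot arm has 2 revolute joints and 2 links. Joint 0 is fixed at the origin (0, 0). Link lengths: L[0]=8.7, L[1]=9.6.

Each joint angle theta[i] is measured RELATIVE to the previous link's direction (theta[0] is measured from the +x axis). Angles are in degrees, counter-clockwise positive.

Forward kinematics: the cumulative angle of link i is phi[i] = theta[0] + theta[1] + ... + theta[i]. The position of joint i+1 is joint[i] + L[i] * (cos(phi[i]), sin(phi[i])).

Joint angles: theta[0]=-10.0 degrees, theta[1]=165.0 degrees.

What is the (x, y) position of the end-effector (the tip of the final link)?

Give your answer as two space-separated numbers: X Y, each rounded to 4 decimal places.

Answer: -0.1327 2.5464

Derivation:
joint[0] = (0.0000, 0.0000)  (base)
link 0: phi[0] = -10 = -10 deg
  cos(-10 deg) = 0.9848, sin(-10 deg) = -0.1736
  joint[1] = (0.0000, 0.0000) + 8.7 * (0.9848, -0.1736) = (0.0000 + 8.5678, 0.0000 + -1.5107) = (8.5678, -1.5107)
link 1: phi[1] = -10 + 165 = 155 deg
  cos(155 deg) = -0.9063, sin(155 deg) = 0.4226
  joint[2] = (8.5678, -1.5107) + 9.6 * (-0.9063, 0.4226) = (8.5678 + -8.7006, -1.5107 + 4.0571) = (-0.1327, 2.5464)
End effector: (-0.1327, 2.5464)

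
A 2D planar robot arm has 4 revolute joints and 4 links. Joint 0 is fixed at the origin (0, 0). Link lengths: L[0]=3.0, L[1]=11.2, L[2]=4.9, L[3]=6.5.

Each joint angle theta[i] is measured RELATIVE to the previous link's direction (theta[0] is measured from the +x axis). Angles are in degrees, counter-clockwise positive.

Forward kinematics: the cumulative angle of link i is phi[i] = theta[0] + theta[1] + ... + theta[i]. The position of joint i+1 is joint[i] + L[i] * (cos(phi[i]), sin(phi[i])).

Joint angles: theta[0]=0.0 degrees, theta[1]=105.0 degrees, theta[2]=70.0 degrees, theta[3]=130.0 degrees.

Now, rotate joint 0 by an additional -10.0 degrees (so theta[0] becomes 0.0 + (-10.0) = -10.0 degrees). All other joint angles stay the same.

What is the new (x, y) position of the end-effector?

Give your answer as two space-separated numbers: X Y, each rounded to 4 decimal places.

Answer: -0.0077 6.0136

Derivation:
joint[0] = (0.0000, 0.0000)  (base)
link 0: phi[0] = -10 = -10 deg
  cos(-10 deg) = 0.9848, sin(-10 deg) = -0.1736
  joint[1] = (0.0000, 0.0000) + 3 * (0.9848, -0.1736) = (0.0000 + 2.9544, 0.0000 + -0.5209) = (2.9544, -0.5209)
link 1: phi[1] = -10 + 105 = 95 deg
  cos(95 deg) = -0.0872, sin(95 deg) = 0.9962
  joint[2] = (2.9544, -0.5209) + 11.2 * (-0.0872, 0.9962) = (2.9544 + -0.9761, -0.5209 + 11.1574) = (1.9783, 10.6364)
link 2: phi[2] = -10 + 105 + 70 = 165 deg
  cos(165 deg) = -0.9659, sin(165 deg) = 0.2588
  joint[3] = (1.9783, 10.6364) + 4.9 * (-0.9659, 0.2588) = (1.9783 + -4.7330, 10.6364 + 1.2682) = (-2.7548, 11.9046)
link 3: phi[3] = -10 + 105 + 70 + 130 = 295 deg
  cos(295 deg) = 0.4226, sin(295 deg) = -0.9063
  joint[4] = (-2.7548, 11.9046) + 6.5 * (0.4226, -0.9063) = (-2.7548 + 2.7470, 11.9046 + -5.8910) = (-0.0077, 6.0136)
End effector: (-0.0077, 6.0136)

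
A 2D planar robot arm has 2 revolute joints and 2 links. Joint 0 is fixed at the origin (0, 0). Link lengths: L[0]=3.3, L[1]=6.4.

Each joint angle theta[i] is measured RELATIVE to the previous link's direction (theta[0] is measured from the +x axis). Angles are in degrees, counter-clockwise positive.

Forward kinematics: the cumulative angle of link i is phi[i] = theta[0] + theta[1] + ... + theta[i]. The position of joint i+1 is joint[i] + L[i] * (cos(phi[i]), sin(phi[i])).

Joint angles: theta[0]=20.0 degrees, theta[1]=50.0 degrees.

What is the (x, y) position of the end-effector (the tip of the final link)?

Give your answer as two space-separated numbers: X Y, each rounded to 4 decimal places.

joint[0] = (0.0000, 0.0000)  (base)
link 0: phi[0] = 20 = 20 deg
  cos(20 deg) = 0.9397, sin(20 deg) = 0.3420
  joint[1] = (0.0000, 0.0000) + 3.3 * (0.9397, 0.3420) = (0.0000 + 3.1010, 0.0000 + 1.1287) = (3.1010, 1.1287)
link 1: phi[1] = 20 + 50 = 70 deg
  cos(70 deg) = 0.3420, sin(70 deg) = 0.9397
  joint[2] = (3.1010, 1.1287) + 6.4 * (0.3420, 0.9397) = (3.1010 + 2.1889, 1.1287 + 6.0140) = (5.2899, 7.1427)
End effector: (5.2899, 7.1427)

Answer: 5.2899 7.1427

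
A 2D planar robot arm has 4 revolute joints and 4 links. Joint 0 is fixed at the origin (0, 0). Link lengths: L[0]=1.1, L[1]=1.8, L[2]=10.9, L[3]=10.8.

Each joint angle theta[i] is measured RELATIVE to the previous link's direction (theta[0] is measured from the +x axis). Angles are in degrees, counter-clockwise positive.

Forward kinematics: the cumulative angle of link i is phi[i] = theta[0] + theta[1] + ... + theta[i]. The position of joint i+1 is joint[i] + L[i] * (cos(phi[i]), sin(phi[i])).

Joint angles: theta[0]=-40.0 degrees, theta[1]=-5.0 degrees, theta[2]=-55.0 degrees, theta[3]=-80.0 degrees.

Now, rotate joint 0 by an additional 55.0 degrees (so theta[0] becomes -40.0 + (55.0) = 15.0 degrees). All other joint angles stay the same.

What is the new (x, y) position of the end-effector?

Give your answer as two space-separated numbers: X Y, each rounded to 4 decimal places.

Answer: 4.3480 -15.9570

Derivation:
joint[0] = (0.0000, 0.0000)  (base)
link 0: phi[0] = 15 = 15 deg
  cos(15 deg) = 0.9659, sin(15 deg) = 0.2588
  joint[1] = (0.0000, 0.0000) + 1.1 * (0.9659, 0.2588) = (0.0000 + 1.0625, 0.0000 + 0.2847) = (1.0625, 0.2847)
link 1: phi[1] = 15 + -5 = 10 deg
  cos(10 deg) = 0.9848, sin(10 deg) = 0.1736
  joint[2] = (1.0625, 0.2847) + 1.8 * (0.9848, 0.1736) = (1.0625 + 1.7727, 0.2847 + 0.3126) = (2.8352, 0.5973)
link 2: phi[2] = 15 + -5 + -55 = -45 deg
  cos(-45 deg) = 0.7071, sin(-45 deg) = -0.7071
  joint[3] = (2.8352, 0.5973) + 10.9 * (0.7071, -0.7071) = (2.8352 + 7.7075, 0.5973 + -7.7075) = (10.5426, -7.1102)
link 3: phi[3] = 15 + -5 + -55 + -80 = -125 deg
  cos(-125 deg) = -0.5736, sin(-125 deg) = -0.8192
  joint[4] = (10.5426, -7.1102) + 10.8 * (-0.5736, -0.8192) = (10.5426 + -6.1946, -7.1102 + -8.8468) = (4.3480, -15.9570)
End effector: (4.3480, -15.9570)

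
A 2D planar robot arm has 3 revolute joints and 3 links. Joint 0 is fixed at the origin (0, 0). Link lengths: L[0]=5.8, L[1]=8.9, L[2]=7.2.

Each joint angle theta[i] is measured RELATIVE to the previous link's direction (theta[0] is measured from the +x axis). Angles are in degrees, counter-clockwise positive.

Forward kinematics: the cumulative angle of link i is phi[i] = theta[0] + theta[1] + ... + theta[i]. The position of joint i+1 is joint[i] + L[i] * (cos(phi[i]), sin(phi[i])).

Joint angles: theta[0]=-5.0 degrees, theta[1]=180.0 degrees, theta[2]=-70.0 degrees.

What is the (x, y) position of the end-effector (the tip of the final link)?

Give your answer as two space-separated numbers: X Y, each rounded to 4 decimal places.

joint[0] = (0.0000, 0.0000)  (base)
link 0: phi[0] = -5 = -5 deg
  cos(-5 deg) = 0.9962, sin(-5 deg) = -0.0872
  joint[1] = (0.0000, 0.0000) + 5.8 * (0.9962, -0.0872) = (0.0000 + 5.7779, 0.0000 + -0.5055) = (5.7779, -0.5055)
link 1: phi[1] = -5 + 180 = 175 deg
  cos(175 deg) = -0.9962, sin(175 deg) = 0.0872
  joint[2] = (5.7779, -0.5055) + 8.9 * (-0.9962, 0.0872) = (5.7779 + -8.8661, -0.5055 + 0.7757) = (-3.0882, 0.2702)
link 2: phi[2] = -5 + 180 + -70 = 105 deg
  cos(105 deg) = -0.2588, sin(105 deg) = 0.9659
  joint[3] = (-3.0882, 0.2702) + 7.2 * (-0.2588, 0.9659) = (-3.0882 + -1.8635, 0.2702 + 6.9547) = (-4.9517, 7.2248)
End effector: (-4.9517, 7.2248)

Answer: -4.9517 7.2248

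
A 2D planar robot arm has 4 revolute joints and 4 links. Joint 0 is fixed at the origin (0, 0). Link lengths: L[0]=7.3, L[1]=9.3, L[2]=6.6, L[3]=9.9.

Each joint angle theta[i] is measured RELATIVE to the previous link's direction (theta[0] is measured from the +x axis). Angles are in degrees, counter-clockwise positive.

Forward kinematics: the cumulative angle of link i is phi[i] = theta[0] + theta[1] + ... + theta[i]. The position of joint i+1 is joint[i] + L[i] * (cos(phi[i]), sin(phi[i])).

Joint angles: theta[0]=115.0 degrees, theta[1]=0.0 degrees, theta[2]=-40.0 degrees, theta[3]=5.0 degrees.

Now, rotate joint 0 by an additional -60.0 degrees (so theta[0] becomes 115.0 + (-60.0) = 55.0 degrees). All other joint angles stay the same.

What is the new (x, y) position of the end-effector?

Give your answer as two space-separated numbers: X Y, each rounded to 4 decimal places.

joint[0] = (0.0000, 0.0000)  (base)
link 0: phi[0] = 55 = 55 deg
  cos(55 deg) = 0.5736, sin(55 deg) = 0.8192
  joint[1] = (0.0000, 0.0000) + 7.3 * (0.5736, 0.8192) = (0.0000 + 4.1871, 0.0000 + 5.9798) = (4.1871, 5.9798)
link 1: phi[1] = 55 + 0 = 55 deg
  cos(55 deg) = 0.5736, sin(55 deg) = 0.8192
  joint[2] = (4.1871, 5.9798) + 9.3 * (0.5736, 0.8192) = (4.1871 + 5.3343, 5.9798 + 7.6181) = (9.5214, 13.5979)
link 2: phi[2] = 55 + 0 + -40 = 15 deg
  cos(15 deg) = 0.9659, sin(15 deg) = 0.2588
  joint[3] = (9.5214, 13.5979) + 6.6 * (0.9659, 0.2588) = (9.5214 + 6.3751, 13.5979 + 1.7082) = (15.8965, 15.3061)
link 3: phi[3] = 55 + 0 + -40 + 5 = 20 deg
  cos(20 deg) = 0.9397, sin(20 deg) = 0.3420
  joint[4] = (15.8965, 15.3061) + 9.9 * (0.9397, 0.3420) = (15.8965 + 9.3030, 15.3061 + 3.3860) = (25.1994, 18.6921)
End effector: (25.1994, 18.6921)

Answer: 25.1994 18.6921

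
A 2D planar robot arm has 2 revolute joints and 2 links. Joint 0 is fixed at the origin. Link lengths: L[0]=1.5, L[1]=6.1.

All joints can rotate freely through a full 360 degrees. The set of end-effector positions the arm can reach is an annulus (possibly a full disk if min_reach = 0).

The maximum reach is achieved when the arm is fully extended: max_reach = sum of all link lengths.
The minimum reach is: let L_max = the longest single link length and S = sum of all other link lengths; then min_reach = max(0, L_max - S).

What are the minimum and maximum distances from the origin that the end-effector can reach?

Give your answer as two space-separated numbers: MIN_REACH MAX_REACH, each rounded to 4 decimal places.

Answer: 4.6000 7.6000

Derivation:
Link lengths: [1.5, 6.1]
max_reach = 1.5 + 6.1 = 7.6
L_max = max([1.5, 6.1]) = 6.1
S (sum of others) = 7.6 - 6.1 = 1.5
min_reach = max(0, 6.1 - 1.5) = max(0, 4.6) = 4.6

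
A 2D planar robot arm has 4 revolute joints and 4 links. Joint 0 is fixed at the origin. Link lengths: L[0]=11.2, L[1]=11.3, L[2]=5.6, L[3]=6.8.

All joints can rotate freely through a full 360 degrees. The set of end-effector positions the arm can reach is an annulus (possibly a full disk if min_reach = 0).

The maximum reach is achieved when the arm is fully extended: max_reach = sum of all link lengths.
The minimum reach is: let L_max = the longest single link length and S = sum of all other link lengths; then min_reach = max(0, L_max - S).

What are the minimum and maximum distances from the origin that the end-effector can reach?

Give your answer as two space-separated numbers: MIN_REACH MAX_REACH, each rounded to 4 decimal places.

Answer: 0.0000 34.9000

Derivation:
Link lengths: [11.2, 11.3, 5.6, 6.8]
max_reach = 11.2 + 11.3 + 5.6 + 6.8 = 34.9
L_max = max([11.2, 11.3, 5.6, 6.8]) = 11.3
S (sum of others) = 34.9 - 11.3 = 23.6
min_reach = max(0, 11.3 - 23.6) = max(0, -12.3) = 0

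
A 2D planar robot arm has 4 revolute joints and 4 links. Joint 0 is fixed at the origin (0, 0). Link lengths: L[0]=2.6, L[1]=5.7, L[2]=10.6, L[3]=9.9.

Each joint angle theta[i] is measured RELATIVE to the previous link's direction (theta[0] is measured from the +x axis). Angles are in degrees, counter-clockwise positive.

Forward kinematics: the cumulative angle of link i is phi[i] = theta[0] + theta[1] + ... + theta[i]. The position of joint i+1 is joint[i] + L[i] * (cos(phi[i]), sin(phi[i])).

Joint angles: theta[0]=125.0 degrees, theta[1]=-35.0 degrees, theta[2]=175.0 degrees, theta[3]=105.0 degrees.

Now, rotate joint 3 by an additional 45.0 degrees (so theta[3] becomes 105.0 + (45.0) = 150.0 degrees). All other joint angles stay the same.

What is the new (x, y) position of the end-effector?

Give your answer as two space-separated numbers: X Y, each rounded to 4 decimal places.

Answer: 3.2633 5.3797

Derivation:
joint[0] = (0.0000, 0.0000)  (base)
link 0: phi[0] = 125 = 125 deg
  cos(125 deg) = -0.5736, sin(125 deg) = 0.8192
  joint[1] = (0.0000, 0.0000) + 2.6 * (-0.5736, 0.8192) = (0.0000 + -1.4913, 0.0000 + 2.1298) = (-1.4913, 2.1298)
link 1: phi[1] = 125 + -35 = 90 deg
  cos(90 deg) = 0.0000, sin(90 deg) = 1.0000
  joint[2] = (-1.4913, 2.1298) + 5.7 * (0.0000, 1.0000) = (-1.4913 + 0.0000, 2.1298 + 5.7000) = (-1.4913, 7.8298)
link 2: phi[2] = 125 + -35 + 175 = 265 deg
  cos(265 deg) = -0.0872, sin(265 deg) = -0.9962
  joint[3] = (-1.4913, 7.8298) + 10.6 * (-0.0872, -0.9962) = (-1.4913 + -0.9239, 7.8298 + -10.5597) = (-2.4151, -2.7299)
link 3: phi[3] = 125 + -35 + 175 + 150 = 415 deg
  cos(415 deg) = 0.5736, sin(415 deg) = 0.8192
  joint[4] = (-2.4151, -2.7299) + 9.9 * (0.5736, 0.8192) = (-2.4151 + 5.6784, -2.7299 + 8.1096) = (3.2633, 5.3797)
End effector: (3.2633, 5.3797)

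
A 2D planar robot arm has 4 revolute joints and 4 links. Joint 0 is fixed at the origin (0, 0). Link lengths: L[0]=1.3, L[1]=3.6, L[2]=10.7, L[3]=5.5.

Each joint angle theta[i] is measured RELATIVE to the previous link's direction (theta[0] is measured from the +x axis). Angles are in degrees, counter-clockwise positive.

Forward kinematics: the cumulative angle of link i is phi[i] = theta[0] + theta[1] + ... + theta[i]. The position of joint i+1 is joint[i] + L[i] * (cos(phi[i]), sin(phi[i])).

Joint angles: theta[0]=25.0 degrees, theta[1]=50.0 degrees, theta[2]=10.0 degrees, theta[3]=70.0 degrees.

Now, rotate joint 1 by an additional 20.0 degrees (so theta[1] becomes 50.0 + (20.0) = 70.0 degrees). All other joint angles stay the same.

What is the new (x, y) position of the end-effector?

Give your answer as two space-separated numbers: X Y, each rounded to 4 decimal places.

Answer: -7.3840 14.9505

Derivation:
joint[0] = (0.0000, 0.0000)  (base)
link 0: phi[0] = 25 = 25 deg
  cos(25 deg) = 0.9063, sin(25 deg) = 0.4226
  joint[1] = (0.0000, 0.0000) + 1.3 * (0.9063, 0.4226) = (0.0000 + 1.1782, 0.0000 + 0.5494) = (1.1782, 0.5494)
link 1: phi[1] = 25 + 70 = 95 deg
  cos(95 deg) = -0.0872, sin(95 deg) = 0.9962
  joint[2] = (1.1782, 0.5494) + 3.6 * (-0.0872, 0.9962) = (1.1782 + -0.3138, 0.5494 + 3.5863) = (0.8644, 4.1357)
link 2: phi[2] = 25 + 70 + 10 = 105 deg
  cos(105 deg) = -0.2588, sin(105 deg) = 0.9659
  joint[3] = (0.8644, 4.1357) + 10.7 * (-0.2588, 0.9659) = (0.8644 + -2.7694, 4.1357 + 10.3354) = (-1.9049, 14.4711)
link 3: phi[3] = 25 + 70 + 10 + 70 = 175 deg
  cos(175 deg) = -0.9962, sin(175 deg) = 0.0872
  joint[4] = (-1.9049, 14.4711) + 5.5 * (-0.9962, 0.0872) = (-1.9049 + -5.4791, 14.4711 + 0.4794) = (-7.3840, 14.9505)
End effector: (-7.3840, 14.9505)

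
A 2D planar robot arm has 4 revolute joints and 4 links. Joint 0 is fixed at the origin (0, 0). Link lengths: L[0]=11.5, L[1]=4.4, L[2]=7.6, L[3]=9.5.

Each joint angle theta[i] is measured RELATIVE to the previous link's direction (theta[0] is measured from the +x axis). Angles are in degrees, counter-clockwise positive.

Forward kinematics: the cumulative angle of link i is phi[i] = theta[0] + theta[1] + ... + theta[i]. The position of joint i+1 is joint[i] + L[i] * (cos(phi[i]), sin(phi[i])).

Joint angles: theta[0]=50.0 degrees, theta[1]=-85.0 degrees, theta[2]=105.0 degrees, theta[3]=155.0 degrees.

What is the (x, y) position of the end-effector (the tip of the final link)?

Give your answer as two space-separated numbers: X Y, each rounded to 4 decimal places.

Answer: 6.8782 6.7099

Derivation:
joint[0] = (0.0000, 0.0000)  (base)
link 0: phi[0] = 50 = 50 deg
  cos(50 deg) = 0.6428, sin(50 deg) = 0.7660
  joint[1] = (0.0000, 0.0000) + 11.5 * (0.6428, 0.7660) = (0.0000 + 7.3921, 0.0000 + 8.8095) = (7.3921, 8.8095)
link 1: phi[1] = 50 + -85 = -35 deg
  cos(-35 deg) = 0.8192, sin(-35 deg) = -0.5736
  joint[2] = (7.3921, 8.8095) + 4.4 * (0.8192, -0.5736) = (7.3921 + 3.6043, 8.8095 + -2.5237) = (10.9963, 6.2858)
link 2: phi[2] = 50 + -85 + 105 = 70 deg
  cos(70 deg) = 0.3420, sin(70 deg) = 0.9397
  joint[3] = (10.9963, 6.2858) + 7.6 * (0.3420, 0.9397) = (10.9963 + 2.5994, 6.2858 + 7.1417) = (13.5957, 13.4274)
link 3: phi[3] = 50 + -85 + 105 + 155 = 225 deg
  cos(225 deg) = -0.7071, sin(225 deg) = -0.7071
  joint[4] = (13.5957, 13.4274) + 9.5 * (-0.7071, -0.7071) = (13.5957 + -6.7175, 13.4274 + -6.7175) = (6.8782, 6.7099)
End effector: (6.8782, 6.7099)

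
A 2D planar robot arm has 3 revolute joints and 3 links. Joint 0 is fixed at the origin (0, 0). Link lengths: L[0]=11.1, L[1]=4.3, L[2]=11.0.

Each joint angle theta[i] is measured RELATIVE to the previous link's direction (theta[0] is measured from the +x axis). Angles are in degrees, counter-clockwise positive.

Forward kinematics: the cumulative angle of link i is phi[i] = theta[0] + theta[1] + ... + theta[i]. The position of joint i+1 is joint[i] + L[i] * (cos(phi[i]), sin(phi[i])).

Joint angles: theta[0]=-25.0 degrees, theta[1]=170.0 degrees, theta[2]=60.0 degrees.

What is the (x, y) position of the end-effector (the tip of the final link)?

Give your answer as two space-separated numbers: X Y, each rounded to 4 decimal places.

Answer: -3.4317 -6.8735

Derivation:
joint[0] = (0.0000, 0.0000)  (base)
link 0: phi[0] = -25 = -25 deg
  cos(-25 deg) = 0.9063, sin(-25 deg) = -0.4226
  joint[1] = (0.0000, 0.0000) + 11.1 * (0.9063, -0.4226) = (0.0000 + 10.0600, 0.0000 + -4.6911) = (10.0600, -4.6911)
link 1: phi[1] = -25 + 170 = 145 deg
  cos(145 deg) = -0.8192, sin(145 deg) = 0.5736
  joint[2] = (10.0600, -4.6911) + 4.3 * (-0.8192, 0.5736) = (10.0600 + -3.5224, -4.6911 + 2.4664) = (6.5377, -2.2247)
link 2: phi[2] = -25 + 170 + 60 = 205 deg
  cos(205 deg) = -0.9063, sin(205 deg) = -0.4226
  joint[3] = (6.5377, -2.2247) + 11 * (-0.9063, -0.4226) = (6.5377 + -9.9694, -2.2247 + -4.6488) = (-3.4317, -6.8735)
End effector: (-3.4317, -6.8735)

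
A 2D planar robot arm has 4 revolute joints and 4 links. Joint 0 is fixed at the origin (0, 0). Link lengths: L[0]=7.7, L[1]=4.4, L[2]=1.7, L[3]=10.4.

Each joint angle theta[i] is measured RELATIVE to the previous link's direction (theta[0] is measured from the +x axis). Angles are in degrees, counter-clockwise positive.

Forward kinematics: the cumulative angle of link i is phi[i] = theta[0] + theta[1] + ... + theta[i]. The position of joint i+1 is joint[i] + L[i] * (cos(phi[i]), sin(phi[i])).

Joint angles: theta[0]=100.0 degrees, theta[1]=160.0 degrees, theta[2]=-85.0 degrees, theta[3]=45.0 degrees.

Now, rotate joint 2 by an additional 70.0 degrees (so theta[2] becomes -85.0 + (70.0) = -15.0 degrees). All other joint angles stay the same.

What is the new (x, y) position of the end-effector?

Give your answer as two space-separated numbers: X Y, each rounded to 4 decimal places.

Answer: 0.7374 -8.0637

Derivation:
joint[0] = (0.0000, 0.0000)  (base)
link 0: phi[0] = 100 = 100 deg
  cos(100 deg) = -0.1736, sin(100 deg) = 0.9848
  joint[1] = (0.0000, 0.0000) + 7.7 * (-0.1736, 0.9848) = (0.0000 + -1.3371, 0.0000 + 7.5830) = (-1.3371, 7.5830)
link 1: phi[1] = 100 + 160 = 260 deg
  cos(260 deg) = -0.1736, sin(260 deg) = -0.9848
  joint[2] = (-1.3371, 7.5830) + 4.4 * (-0.1736, -0.9848) = (-1.3371 + -0.7641, 7.5830 + -4.3332) = (-2.1011, 3.2499)
link 2: phi[2] = 100 + 160 + -15 = 245 deg
  cos(245 deg) = -0.4226, sin(245 deg) = -0.9063
  joint[3] = (-2.1011, 3.2499) + 1.7 * (-0.4226, -0.9063) = (-2.1011 + -0.7185, 3.2499 + -1.5407) = (-2.8196, 1.7091)
link 3: phi[3] = 100 + 160 + -15 + 45 = 290 deg
  cos(290 deg) = 0.3420, sin(290 deg) = -0.9397
  joint[4] = (-2.8196, 1.7091) + 10.4 * (0.3420, -0.9397) = (-2.8196 + 3.5570, 1.7091 + -9.7728) = (0.7374, -8.0637)
End effector: (0.7374, -8.0637)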